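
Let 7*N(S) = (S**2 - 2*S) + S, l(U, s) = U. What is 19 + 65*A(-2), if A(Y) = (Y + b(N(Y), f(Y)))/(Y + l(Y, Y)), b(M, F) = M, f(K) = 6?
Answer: 263/7 ≈ 37.571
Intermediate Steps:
N(S) = -S/7 + S**2/7 (N(S) = ((S**2 - 2*S) + S)/7 = (S**2 - S)/7 = -S/7 + S**2/7)
A(Y) = (Y + Y*(-1 + Y)/7)/(2*Y) (A(Y) = (Y + Y*(-1 + Y)/7)/(Y + Y) = (Y + Y*(-1 + Y)/7)/((2*Y)) = (Y + Y*(-1 + Y)/7)*(1/(2*Y)) = (Y + Y*(-1 + Y)/7)/(2*Y))
19 + 65*A(-2) = 19 + 65*(3/7 + (1/14)*(-2)) = 19 + 65*(3/7 - 1/7) = 19 + 65*(2/7) = 19 + 130/7 = 263/7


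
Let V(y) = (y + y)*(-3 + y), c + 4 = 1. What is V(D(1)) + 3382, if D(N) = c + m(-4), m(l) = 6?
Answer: 3382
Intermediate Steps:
c = -3 (c = -4 + 1 = -3)
D(N) = 3 (D(N) = -3 + 6 = 3)
V(y) = 2*y*(-3 + y) (V(y) = (2*y)*(-3 + y) = 2*y*(-3 + y))
V(D(1)) + 3382 = 2*3*(-3 + 3) + 3382 = 2*3*0 + 3382 = 0 + 3382 = 3382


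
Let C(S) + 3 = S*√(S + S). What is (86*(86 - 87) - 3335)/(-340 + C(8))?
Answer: 11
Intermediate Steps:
C(S) = -3 + √2*S^(3/2) (C(S) = -3 + S*√(S + S) = -3 + S*√(2*S) = -3 + S*(√2*√S) = -3 + √2*S^(3/2))
(86*(86 - 87) - 3335)/(-340 + C(8)) = (86*(86 - 87) - 3335)/(-340 + (-3 + √2*8^(3/2))) = (86*(-1) - 3335)/(-340 + (-3 + √2*(16*√2))) = (-86 - 3335)/(-340 + (-3 + 32)) = -3421/(-340 + 29) = -3421/(-311) = -3421*(-1/311) = 11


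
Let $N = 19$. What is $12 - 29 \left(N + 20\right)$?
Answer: $-1119$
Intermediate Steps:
$12 - 29 \left(N + 20\right) = 12 - 29 \left(19 + 20\right) = 12 - 1131 = -1119$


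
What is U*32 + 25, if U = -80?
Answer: -2535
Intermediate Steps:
U*32 + 25 = -80*32 + 25 = -2560 + 25 = -2535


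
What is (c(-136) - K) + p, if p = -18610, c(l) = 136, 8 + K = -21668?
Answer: 3202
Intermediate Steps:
K = -21676 (K = -8 - 21668 = -21676)
(c(-136) - K) + p = (136 - 1*(-21676)) - 18610 = (136 + 21676) - 18610 = 21812 - 18610 = 3202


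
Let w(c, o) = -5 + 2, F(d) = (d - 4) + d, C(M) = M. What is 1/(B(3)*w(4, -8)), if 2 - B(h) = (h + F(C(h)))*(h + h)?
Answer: 1/84 ≈ 0.011905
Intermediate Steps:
F(d) = -4 + 2*d (F(d) = (-4 + d) + d = -4 + 2*d)
w(c, o) = -3
B(h) = 2 - 2*h*(-4 + 3*h) (B(h) = 2 - (h + (-4 + 2*h))*(h + h) = 2 - (-4 + 3*h)*2*h = 2 - 2*h*(-4 + 3*h))
1/(B(3)*w(4, -8)) = 1/((2 - 6*3² + 8*3)*(-3)) = 1/((2 - 6*9 + 24)*(-3)) = 1/((2 - 54 + 24)*(-3)) = 1/(-28*(-3)) = 1/84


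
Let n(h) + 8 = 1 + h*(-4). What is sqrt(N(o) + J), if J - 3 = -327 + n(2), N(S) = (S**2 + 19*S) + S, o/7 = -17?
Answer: sqrt(11442) ≈ 106.97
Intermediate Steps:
n(h) = -7 - 4*h (n(h) = -8 + (1 + h*(-4)) = -8 + (1 - 4*h) = -7 - 4*h)
o = -119 (o = 7*(-17) = -119)
N(S) = S**2 + 20*S
J = -339 (J = 3 + (-327 + (-7 - 4*2)) = 3 + (-327 + (-7 - 8)) = 3 + (-327 - 15) = 3 - 342 = -339)
sqrt(N(o) + J) = sqrt(-119*(20 - 119) - 339) = sqrt(-119*(-99) - 339) = sqrt(11781 - 339) = sqrt(11442)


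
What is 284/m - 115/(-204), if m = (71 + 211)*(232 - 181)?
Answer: 16783/28764 ≈ 0.58347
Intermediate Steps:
m = 14382 (m = 282*51 = 14382)
284/m - 115/(-204) = 284/14382 - 115/(-204) = 284*(1/14382) - 115*(-1/204) = 142/7191 + 115/204 = 16783/28764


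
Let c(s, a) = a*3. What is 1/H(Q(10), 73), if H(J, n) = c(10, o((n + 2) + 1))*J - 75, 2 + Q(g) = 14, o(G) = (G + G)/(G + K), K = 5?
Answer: -9/67 ≈ -0.13433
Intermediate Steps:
o(G) = 2*G/(5 + G) (o(G) = (G + G)/(G + 5) = (2*G)/(5 + G) = 2*G/(5 + G))
Q(g) = 12 (Q(g) = -2 + 14 = 12)
c(s, a) = 3*a
H(J, n) = -75 + 6*J*(3 + n)/(8 + n) (H(J, n) = (3*(2*((n + 2) + 1)/(5 + ((n + 2) + 1))))*J - 75 = (3*(2*((2 + n) + 1)/(5 + ((2 + n) + 1))))*J - 75 = (3*(2*(3 + n)/(5 + (3 + n))))*J - 75 = (3*(2*(3 + n)/(8 + n)))*J - 75 = (6*(3 + n)/(8 + n))*J - 75 = 6*J*(3 + n)/(8 + n) - 75 = -75 + 6*J*(3 + n)/(8 + n))
1/H(Q(10), 73) = 1/(3*(-200 - 25*73 + 2*12*(3 + 73))/(8 + 73)) = 1/(3*(-200 - 1825 + 2*12*76)/81) = 1/(3*(1/81)*(-200 - 1825 + 1824)) = 1/(3*(1/81)*(-201)) = 1/(-67/9) = -9/67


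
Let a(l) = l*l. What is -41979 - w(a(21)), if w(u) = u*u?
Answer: -236460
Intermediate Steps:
a(l) = l²
w(u) = u²
-41979 - w(a(21)) = -41979 - (21²)² = -41979 - 1*441² = -41979 - 1*194481 = -41979 - 194481 = -236460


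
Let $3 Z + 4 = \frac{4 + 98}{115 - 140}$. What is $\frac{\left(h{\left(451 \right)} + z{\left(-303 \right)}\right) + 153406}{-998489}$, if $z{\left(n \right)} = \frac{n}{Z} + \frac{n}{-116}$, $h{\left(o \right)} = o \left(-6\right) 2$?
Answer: $- \frac{17180657}{115824724} \approx -0.14833$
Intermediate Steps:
$Z = - \frac{202}{75}$ ($Z = - \frac{4}{3} + \frac{\left(4 + 98\right) \frac{1}{115 - 140}}{3} = - \frac{4}{3} + \frac{102 \frac{1}{-25}}{3} = - \frac{4}{3} + \frac{102 \left(- \frac{1}{25}\right)}{3} = - \frac{4}{3} + \frac{1}{3} \left(- \frac{102}{25}\right) = - \frac{4}{3} - \frac{34}{25} = - \frac{202}{75} \approx -2.6933$)
$h{\left(o \right)} = - 12 o$ ($h{\left(o \right)} = - 6 o 2 = - 12 o$)
$z{\left(n \right)} = - \frac{4451 n}{11716}$ ($z{\left(n \right)} = \frac{n}{- \frac{202}{75}} + \frac{n}{-116} = n \left(- \frac{75}{202}\right) + n \left(- \frac{1}{116}\right) = - \frac{75 n}{202} - \frac{n}{116} = - \frac{4451 n}{11716}$)
$\frac{\left(h{\left(451 \right)} + z{\left(-303 \right)}\right) + 153406}{-998489} = \frac{\left(\left(-12\right) 451 - - \frac{13353}{116}\right) + 153406}{-998489} = \left(\left(-5412 + \frac{13353}{116}\right) + 153406\right) \left(- \frac{1}{998489}\right) = \left(- \frac{614439}{116} + 153406\right) \left(- \frac{1}{998489}\right) = \frac{17180657}{116} \left(- \frac{1}{998489}\right) = - \frac{17180657}{115824724}$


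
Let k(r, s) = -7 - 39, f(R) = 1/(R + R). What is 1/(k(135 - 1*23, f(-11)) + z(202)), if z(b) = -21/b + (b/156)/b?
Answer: -15756/726313 ≈ -0.021693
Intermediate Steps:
z(b) = 1/156 - 21/b (z(b) = -21/b + (b*(1/156))/b = -21/b + (b/156)/b = -21/b + 1/156 = 1/156 - 21/b)
f(R) = 1/(2*R)
k(r, s) = -46
1/(k(135 - 1*23, f(-11)) + z(202)) = 1/(-46 + (1/156)*(-3276 + 202)/202) = 1/(-46 + (1/156)*(1/202)*(-3074)) = 1/(-46 - 1537/15756) = 1/(-726313/15756) = -15756/726313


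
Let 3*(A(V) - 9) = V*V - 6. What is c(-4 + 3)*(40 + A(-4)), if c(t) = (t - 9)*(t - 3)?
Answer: 6280/3 ≈ 2093.3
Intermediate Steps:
A(V) = 7 + V²/3 (A(V) = 9 + (V*V - 6)/3 = 9 + (V² - 6)/3 = 9 + (-6 + V²)/3 = 9 + (-2 + V²/3) = 7 + V²/3)
c(t) = (-9 + t)*(-3 + t)
c(-4 + 3)*(40 + A(-4)) = (27 + (-4 + 3)² - 12*(-4 + 3))*(40 + (7 + (⅓)*(-4)²)) = (27 + (-1)² - 12*(-1))*(40 + (7 + (⅓)*16)) = (27 + 1 + 12)*(40 + (7 + 16/3)) = 40*(40 + 37/3) = 40*(157/3) = 6280/3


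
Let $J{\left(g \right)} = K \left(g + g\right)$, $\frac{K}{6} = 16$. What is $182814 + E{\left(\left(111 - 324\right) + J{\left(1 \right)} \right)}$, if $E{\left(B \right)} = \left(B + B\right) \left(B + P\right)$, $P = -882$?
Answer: $220740$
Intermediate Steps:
$K = 96$ ($K = 6 \cdot 16 = 96$)
$J{\left(g \right)} = 192 g$ ($J{\left(g \right)} = 96 \left(g + g\right) = 96 \cdot 2 g = 192 g$)
$E{\left(B \right)} = 2 B \left(-882 + B\right)$ ($E{\left(B \right)} = \left(B + B\right) \left(B - 882\right) = 2 B \left(-882 + B\right)$)
$182814 + E{\left(\left(111 - 324\right) + J{\left(1 \right)} \right)} = 182814 + 2 \left(\left(111 - 324\right) + 192 \cdot 1\right) \left(-882 + \left(\left(111 - 324\right) + 192 \cdot 1\right)\right) = 182814 + 2 \left(-213 + 192\right) \left(-882 + \left(-213 + 192\right)\right) = 182814 + 2 \left(-21\right) \left(-882 - 21\right) = 182814 + 2 \left(-21\right) \left(-903\right) = 182814 + 37926 = 220740$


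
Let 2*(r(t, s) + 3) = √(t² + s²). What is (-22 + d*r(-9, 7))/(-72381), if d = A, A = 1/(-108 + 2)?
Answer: 2329/7672386 + √130/15344772 ≈ 0.00030430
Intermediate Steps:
A = -1/106 (A = 1/(-106) = -1/106 ≈ -0.0094340)
d = -1/106 ≈ -0.0094340
r(t, s) = -3 + √(s² + t²)/2 (r(t, s) = -3 + √(t² + s²)/2 = -3 + √(s² + t²)/2)
(-22 + d*r(-9, 7))/(-72381) = (-22 - (-3 + √(7² + (-9)²)/2)/106)/(-72381) = (-22 - (-3 + √(49 + 81)/2)/106)*(-1/72381) = (-22 - (-3 + √130/2)/106)*(-1/72381) = (-22 + (3/106 - √130/212))*(-1/72381) = (-2329/106 - √130/212)*(-1/72381) = 2329/7672386 + √130/15344772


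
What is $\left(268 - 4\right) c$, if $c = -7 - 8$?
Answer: $-3960$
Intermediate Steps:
$c = -15$ ($c = -7 - 8 = -15$)
$\left(268 - 4\right) c = \left(268 - 4\right) \left(-15\right) = 264 \left(-15\right) = -3960$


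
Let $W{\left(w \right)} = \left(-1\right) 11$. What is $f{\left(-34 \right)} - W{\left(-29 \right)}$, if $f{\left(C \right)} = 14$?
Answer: $25$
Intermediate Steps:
$W{\left(w \right)} = -11$
$f{\left(-34 \right)} - W{\left(-29 \right)} = 14 - -11 = 14 + 11 = 25$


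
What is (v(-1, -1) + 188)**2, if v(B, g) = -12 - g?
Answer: 31329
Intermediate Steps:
(v(-1, -1) + 188)**2 = ((-12 - 1*(-1)) + 188)**2 = ((-12 + 1) + 188)**2 = (-11 + 188)**2 = 177**2 = 31329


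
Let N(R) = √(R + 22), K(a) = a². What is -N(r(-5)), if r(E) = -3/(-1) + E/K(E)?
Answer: -2*√155/5 ≈ -4.9800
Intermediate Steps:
r(E) = 3 + 1/E (r(E) = -3/(-1) + E/(E²) = -3*(-1) + E/E² = 3 + 1/E)
N(R) = √(22 + R)
-N(r(-5)) = -√(22 + (3 + 1/(-5))) = -√(22 + (3 - ⅕)) = -√(22 + 14/5) = -√(124/5) = -2*√155/5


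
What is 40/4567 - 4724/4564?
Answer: -5347987/5210947 ≈ -1.0263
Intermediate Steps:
40/4567 - 4724/4564 = 40*(1/4567) - 4724*1/4564 = 40/4567 - 1181/1141 = -5347987/5210947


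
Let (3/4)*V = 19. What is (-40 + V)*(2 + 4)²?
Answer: -528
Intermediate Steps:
V = 76/3 (V = (4/3)*19 = 76/3 ≈ 25.333)
(-40 + V)*(2 + 4)² = (-40 + 76/3)*(2 + 4)² = -44/3*6² = -44/3*36 = -528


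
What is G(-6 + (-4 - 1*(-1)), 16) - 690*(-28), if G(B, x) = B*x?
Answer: 19176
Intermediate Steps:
G(-6 + (-4 - 1*(-1)), 16) - 690*(-28) = (-6 + (-4 - 1*(-1)))*16 - 690*(-28) = (-6 + (-4 + 1))*16 - 345*(-56) = (-6 - 3)*16 + 19320 = -9*16 + 19320 = -144 + 19320 = 19176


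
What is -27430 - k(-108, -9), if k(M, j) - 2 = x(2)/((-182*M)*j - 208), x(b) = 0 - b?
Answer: -2429268193/88556 ≈ -27432.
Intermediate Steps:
x(b) = -b
k(M, j) = 2 - 2/(-208 - 182*M*j) (k(M, j) = 2 + (-1*2)/((-182*M)*j - 208) = 2 - 2/(-182*M*j - 208) = 2 - 2/(-208 - 182*M*j))
-27430 - k(-108, -9) = -27430 - (209 + 182*(-108)*(-9))/(13*(8 + 7*(-108)*(-9))) = -27430 - (209 + 176904)/(13*(8 + 6804)) = -27430 - 177113/(13*6812) = -27430 - 1*177113/88556 = -27430 - 177113/88556 = -2429268193/88556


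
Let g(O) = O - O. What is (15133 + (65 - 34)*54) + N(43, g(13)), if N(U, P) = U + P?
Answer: 16850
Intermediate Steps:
g(O) = 0
N(U, P) = P + U
(15133 + (65 - 34)*54) + N(43, g(13)) = (15133 + (65 - 34)*54) + (0 + 43) = (15133 + 31*54) + 43 = (15133 + 1674) + 43 = 16807 + 43 = 16850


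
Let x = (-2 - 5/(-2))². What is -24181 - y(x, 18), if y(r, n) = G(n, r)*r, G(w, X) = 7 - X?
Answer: -386923/16 ≈ -24183.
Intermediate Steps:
x = ¼ (x = (-2 - 5*(-½))² = (-2 + 5/2)² = (½)² = ¼ ≈ 0.25000)
y(r, n) = r*(7 - r) (y(r, n) = (7 - r)*r = r*(7 - r))
-24181 - y(x, 18) = -24181 - (7 - 1*¼)/4 = -24181 - (7 - ¼)/4 = -24181 - 27/(4*4) = -24181 - 1*27/16 = -24181 - 27/16 = -386923/16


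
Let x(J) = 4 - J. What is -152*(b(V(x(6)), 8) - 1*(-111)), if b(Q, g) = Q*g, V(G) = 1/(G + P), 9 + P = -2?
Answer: -218120/13 ≈ -16778.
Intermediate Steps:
P = -11 (P = -9 - 2 = -11)
V(G) = 1/(-11 + G) (V(G) = 1/(G - 11) = 1/(-11 + G))
-152*(b(V(x(6)), 8) - 1*(-111)) = -152*(8/(-11 + (4 - 1*6)) - 1*(-111)) = -152*(8/(-11 + (4 - 6)) + 111) = -152*(8/(-11 - 2) + 111) = -152*(8/(-13) + 111) = -152*(-1/13*8 + 111) = -152*(-8/13 + 111) = -152*1435/13 = -218120/13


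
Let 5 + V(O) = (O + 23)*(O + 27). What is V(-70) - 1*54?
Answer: 1962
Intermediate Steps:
V(O) = -5 + (23 + O)*(27 + O) (V(O) = -5 + (O + 23)*(O + 27) = -5 + (23 + O)*(27 + O))
V(-70) - 1*54 = (616 + (-70)² + 50*(-70)) - 1*54 = (616 + 4900 - 3500) - 54 = 2016 - 54 = 1962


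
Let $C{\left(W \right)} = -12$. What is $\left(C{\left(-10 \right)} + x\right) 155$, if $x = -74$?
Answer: $-13330$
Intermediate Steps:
$\left(C{\left(-10 \right)} + x\right) 155 = \left(-12 - 74\right) 155 = \left(-86\right) 155 = -13330$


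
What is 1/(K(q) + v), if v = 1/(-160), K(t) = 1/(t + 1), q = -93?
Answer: -3680/63 ≈ -58.413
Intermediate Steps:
K(t) = 1/(1 + t)
v = -1/160 ≈ -0.0062500
1/(K(q) + v) = 1/(1/(1 - 93) - 1/160) = 1/(1/(-92) - 1/160) = 1/(-1/92 - 1/160) = 1/(-63/3680) = -3680/63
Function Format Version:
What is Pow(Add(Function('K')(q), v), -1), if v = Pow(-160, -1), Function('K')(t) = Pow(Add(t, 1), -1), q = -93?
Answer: Rational(-3680, 63) ≈ -58.413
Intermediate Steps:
Function('K')(t) = Pow(Add(1, t), -1)
v = Rational(-1, 160) ≈ -0.0062500
Pow(Add(Function('K')(q), v), -1) = Pow(Add(Pow(Add(1, -93), -1), Rational(-1, 160)), -1) = Pow(Add(Pow(-92, -1), Rational(-1, 160)), -1) = Pow(Add(Rational(-1, 92), Rational(-1, 160)), -1) = Pow(Rational(-63, 3680), -1) = Rational(-3680, 63)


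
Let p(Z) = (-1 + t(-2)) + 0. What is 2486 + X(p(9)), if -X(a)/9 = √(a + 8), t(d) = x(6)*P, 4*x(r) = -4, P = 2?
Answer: 2486 - 9*√5 ≈ 2465.9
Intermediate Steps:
x(r) = -1 (x(r) = (¼)*(-4) = -1)
t(d) = -2 (t(d) = -1*2 = -2)
p(Z) = -3 (p(Z) = (-1 - 2) + 0 = -3 + 0 = -3)
X(a) = -9*√(8 + a) (X(a) = -9*√(a + 8) = -9*√(8 + a))
2486 + X(p(9)) = 2486 - 9*√(8 - 3) = 2486 - 9*√5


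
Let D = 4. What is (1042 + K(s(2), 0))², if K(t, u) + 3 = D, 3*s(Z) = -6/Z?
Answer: 1087849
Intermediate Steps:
s(Z) = -2/Z (s(Z) = (-6/Z)/3 = -2/Z)
K(t, u) = 1 (K(t, u) = -3 + 4 = 1)
(1042 + K(s(2), 0))² = (1042 + 1)² = 1043² = 1087849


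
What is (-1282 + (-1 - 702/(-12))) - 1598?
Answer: -5645/2 ≈ -2822.5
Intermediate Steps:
(-1282 + (-1 - 702/(-12))) - 1598 = (-1282 + (-1 - 702*(-1)/12)) - 1598 = (-1282 + (-1 - 26*(-9/4))) - 1598 = (-1282 + (-1 + 117/2)) - 1598 = (-1282 + 115/2) - 1598 = -2449/2 - 1598 = -5645/2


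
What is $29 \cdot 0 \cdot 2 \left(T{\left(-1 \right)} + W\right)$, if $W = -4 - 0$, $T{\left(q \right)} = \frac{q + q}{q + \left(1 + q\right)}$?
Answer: $0$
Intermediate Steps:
$T{\left(q \right)} = \frac{2 q}{1 + 2 q}$
$W = -4$ ($W = -4 + 0 = -4$)
$29 \cdot 0 \cdot 2 \left(T{\left(-1 \right)} + W\right) = 29 \cdot 0 \cdot 2 \left(2 \left(-1\right) \frac{1}{1 + 2 \left(-1\right)} - 4\right) = 0 \cdot 2 \left(2 \left(-1\right) \frac{1}{1 - 2} - 4\right) = 0 \cdot 2 \left(2 \left(-1\right) \frac{1}{-1} - 4\right) = 0 \cdot 2 \left(2 \left(-1\right) \left(-1\right) - 4\right) = 0 \cdot 2 \left(2 - 4\right) = 0 \cdot 2 \left(-2\right) = 0 \left(-4\right) = 0$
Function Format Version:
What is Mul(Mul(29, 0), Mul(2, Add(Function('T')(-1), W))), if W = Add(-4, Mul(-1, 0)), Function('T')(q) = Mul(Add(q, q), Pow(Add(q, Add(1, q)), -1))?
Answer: 0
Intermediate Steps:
Function('T')(q) = Mul(2, q, Pow(Add(1, Mul(2, q)), -1)) (Function('T')(q) = Mul(Mul(2, q), Pow(Add(1, Mul(2, q)), -1)) = Mul(2, q, Pow(Add(1, Mul(2, q)), -1)))
W = -4 (W = Add(-4, 0) = -4)
Mul(Mul(29, 0), Mul(2, Add(Function('T')(-1), W))) = Mul(Mul(29, 0), Mul(2, Add(Mul(2, -1, Pow(Add(1, Mul(2, -1)), -1)), -4))) = Mul(0, Mul(2, Add(Mul(2, -1, Pow(Add(1, -2), -1)), -4))) = Mul(0, Mul(2, Add(Mul(2, -1, Pow(-1, -1)), -4))) = Mul(0, Mul(2, Add(Mul(2, -1, -1), -4))) = Mul(0, Mul(2, Add(2, -4))) = Mul(0, Mul(2, -2)) = Mul(0, -4) = 0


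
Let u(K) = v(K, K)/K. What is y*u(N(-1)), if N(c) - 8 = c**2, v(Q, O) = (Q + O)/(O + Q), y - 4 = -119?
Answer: -115/9 ≈ -12.778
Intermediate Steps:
y = -115 (y = 4 - 119 = -115)
v(Q, O) = 1 (v(Q, O) = (O + Q)/(O + Q) = 1)
N(c) = 8 + c**2
u(K) = 1/K
y*u(N(-1)) = -115/(8 + (-1)**2) = -115/(8 + 1) = -115/9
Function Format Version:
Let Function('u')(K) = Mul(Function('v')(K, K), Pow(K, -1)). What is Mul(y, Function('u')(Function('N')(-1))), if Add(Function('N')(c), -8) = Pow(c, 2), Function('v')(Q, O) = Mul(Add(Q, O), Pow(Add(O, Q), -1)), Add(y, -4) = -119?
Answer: Rational(-115, 9) ≈ -12.778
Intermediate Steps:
y = -115 (y = Add(4, -119) = -115)
Function('v')(Q, O) = 1 (Function('v')(Q, O) = Mul(Add(O, Q), Pow(Add(O, Q), -1)) = 1)
Function('N')(c) = Add(8, Pow(c, 2))
Function('u')(K) = Pow(K, -1) (Function('u')(K) = Mul(1, Pow(K, -1)) = Pow(K, -1))
Mul(y, Function('u')(Function('N')(-1))) = Mul(-115, Pow(Add(8, Pow(-1, 2)), -1)) = Mul(-115, Pow(Add(8, 1), -1)) = Mul(-115, Pow(9, -1)) = Mul(-115, Rational(1, 9)) = Rational(-115, 9)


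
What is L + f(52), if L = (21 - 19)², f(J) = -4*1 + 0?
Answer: 0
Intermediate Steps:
f(J) = -4 (f(J) = -4 + 0 = -4)
L = 4 (L = 2² = 4)
L + f(52) = 4 - 4 = 0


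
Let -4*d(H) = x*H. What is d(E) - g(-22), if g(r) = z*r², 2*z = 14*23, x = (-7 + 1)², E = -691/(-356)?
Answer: -27747163/356 ≈ -77942.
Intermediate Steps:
E = 691/356 (E = -691*(-1/356) = 691/356 ≈ 1.9410)
x = 36 (x = (-6)² = 36)
d(H) = -9*H
z = 161 (z = (14*23)/2 = (½)*322 = 161)
g(r) = 161*r²
d(E) - g(-22) = -9*691/356 - 161*(-22)² = -6219/356 - 161*484 = -6219/356 - 1*77924 = -6219/356 - 77924 = -27747163/356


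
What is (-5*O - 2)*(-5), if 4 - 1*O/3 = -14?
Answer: 1360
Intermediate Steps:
O = 54 (O = 12 - 3*(-14) = 12 + 42 = 54)
(-5*O - 2)*(-5) = (-5*54 - 2)*(-5) = (-270 - 2)*(-5) = -272*(-5) = 1360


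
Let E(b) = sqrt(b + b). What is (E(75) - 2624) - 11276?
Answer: -13900 + 5*sqrt(6) ≈ -13888.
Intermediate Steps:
E(b) = sqrt(2)*sqrt(b) (E(b) = sqrt(2*b) = sqrt(2)*sqrt(b))
(E(75) - 2624) - 11276 = (sqrt(2)*sqrt(75) - 2624) - 11276 = (sqrt(2)*(5*sqrt(3)) - 2624) - 11276 = (5*sqrt(6) - 2624) - 11276 = (-2624 + 5*sqrt(6)) - 11276 = -13900 + 5*sqrt(6)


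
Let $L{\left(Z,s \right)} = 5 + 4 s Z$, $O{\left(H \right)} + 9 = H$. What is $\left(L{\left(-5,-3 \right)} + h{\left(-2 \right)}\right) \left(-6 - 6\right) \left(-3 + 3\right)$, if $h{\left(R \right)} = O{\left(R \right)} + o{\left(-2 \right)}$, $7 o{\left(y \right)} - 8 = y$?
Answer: $0$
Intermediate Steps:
$o{\left(y \right)} = \frac{8}{7} + \frac{y}{7}$
$O{\left(H \right)} = -9 + H$
$h{\left(R \right)} = - \frac{57}{7} + R$ ($h{\left(R \right)} = \left(-9 + R\right) + \left(\frac{8}{7} + \frac{1}{7} \left(-2\right)\right) = \left(-9 + R\right) + \left(\frac{8}{7} - \frac{2}{7}\right) = \left(-9 + R\right) + \frac{6}{7} = - \frac{57}{7} + R$)
$L{\left(Z,s \right)} = 5 + 4 Z s$
$\left(L{\left(-5,-3 \right)} + h{\left(-2 \right)}\right) \left(-6 - 6\right) \left(-3 + 3\right) = \left(\left(5 + 4 \left(-5\right) \left(-3\right)\right) - \frac{71}{7}\right) \left(-6 - 6\right) \left(-3 + 3\right) = \left(\left(5 + 60\right) - \frac{71}{7}\right) \left(\left(-12\right) 0\right) = \left(65 - \frac{71}{7}\right) 0 = \frac{384}{7} \cdot 0 = 0$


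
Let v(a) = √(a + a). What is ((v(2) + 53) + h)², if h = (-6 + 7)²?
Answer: 3136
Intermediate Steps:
v(a) = √2*√a (v(a) = √(2*a) = √2*√a)
h = 1 (h = 1² = 1)
((v(2) + 53) + h)² = ((√2*√2 + 53) + 1)² = ((2 + 53) + 1)² = (55 + 1)² = 56² = 3136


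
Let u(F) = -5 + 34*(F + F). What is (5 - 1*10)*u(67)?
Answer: -22755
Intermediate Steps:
u(F) = -5 + 68*F (u(F) = -5 + 34*(2*F) = -5 + 68*F)
(5 - 1*10)*u(67) = (5 - 1*10)*(-5 + 68*67) = (5 - 10)*(-5 + 4556) = -5*4551 = -22755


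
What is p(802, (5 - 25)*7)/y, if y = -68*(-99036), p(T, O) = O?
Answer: -5/240516 ≈ -2.0789e-5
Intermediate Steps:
y = 6734448
p(802, (5 - 25)*7)/y = ((5 - 25)*7)/6734448 = -20*7*(1/6734448) = -140*1/6734448 = -5/240516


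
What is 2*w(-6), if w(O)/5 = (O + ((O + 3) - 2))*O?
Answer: 660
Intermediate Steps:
w(O) = 5*O*(1 + 2*O) (w(O) = 5*((O + ((O + 3) - 2))*O) = 5*((O + ((3 + O) - 2))*O) = 5*((O + (1 + O))*O) = 5*((1 + 2*O)*O) = 5*(O*(1 + 2*O)) = 5*O*(1 + 2*O))
2*w(-6) = 2*(5*(-6)*(1 + 2*(-6))) = 2*(5*(-6)*(1 - 12)) = 2*(5*(-6)*(-11)) = 2*330 = 660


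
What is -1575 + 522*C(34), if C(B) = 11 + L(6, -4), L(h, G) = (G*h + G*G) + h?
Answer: 3123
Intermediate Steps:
L(h, G) = h + G**2 + G*h (L(h, G) = (G*h + G**2) + h = (G**2 + G*h) + h = h + G**2 + G*h)
C(B) = 9 (C(B) = 11 + (6 + (-4)**2 - 4*6) = 11 + (6 + 16 - 24) = 11 - 2 = 9)
-1575 + 522*C(34) = -1575 + 522*9 = -1575 + 4698 = 3123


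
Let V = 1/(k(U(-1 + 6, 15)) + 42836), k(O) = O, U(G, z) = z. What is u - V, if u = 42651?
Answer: 1827638000/42851 ≈ 42651.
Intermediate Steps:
V = 1/42851 (V = 1/(15 + 42836) = 1/42851 ≈ 2.3337e-5)
u - V = 42651 - 1*1/42851 = 42651 - 1/42851 = 1827638000/42851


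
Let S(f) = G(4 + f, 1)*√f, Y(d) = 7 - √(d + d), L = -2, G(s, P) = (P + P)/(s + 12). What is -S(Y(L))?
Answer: 2*√(7 - 2*I)*(-23 - 2*I)/533 ≈ -0.23342 + 0.012245*I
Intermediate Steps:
G(s, P) = 2*P/(12 + s) (G(s, P) = (2*P)/(12 + s) = 2*P/(12 + s))
Y(d) = 7 - √2*√d (Y(d) = 7 - √(2*d) = 7 - √2*√d)
S(f) = 2*√f/(16 + f) (S(f) = (2*1/(12 + (4 + f)))*√f = (2*1/(16 + f))*√f = (2/(16 + f))*√f = 2*√f/(16 + f))
-S(Y(L)) = -2*√(7 - √2*√(-2))/(16 + (7 - √2*√(-2))) = -2*√(7 - √2*I*√2)/(16 + (7 - √2*I*√2)) = -2*√(7 - 2*I)/(16 + (7 - 2*I)) = -2*√(7 - 2*I)/(23 - 2*I) = -2*√(7 - 2*I)*(23 + 2*I)/533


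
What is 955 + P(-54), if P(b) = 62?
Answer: 1017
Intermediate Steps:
955 + P(-54) = 955 + 62 = 1017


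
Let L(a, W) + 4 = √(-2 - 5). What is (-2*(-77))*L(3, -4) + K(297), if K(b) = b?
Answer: -319 + 154*I*√7 ≈ -319.0 + 407.45*I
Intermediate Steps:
L(a, W) = -4 + I*√7 (L(a, W) = -4 + √(-2 - 5) = -4 + √(-7) = -4 + I*√7)
(-2*(-77))*L(3, -4) + K(297) = (-2*(-77))*(-4 + I*√7) + 297 = 154*(-4 + I*√7) + 297 = (-616 + 154*I*√7) + 297 = -319 + 154*I*√7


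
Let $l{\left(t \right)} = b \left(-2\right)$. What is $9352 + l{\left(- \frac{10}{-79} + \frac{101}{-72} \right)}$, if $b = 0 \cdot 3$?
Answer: $9352$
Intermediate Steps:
$b = 0$
$l{\left(t \right)} = 0$ ($l{\left(t \right)} = 0 \left(-2\right) = 0$)
$9352 + l{\left(- \frac{10}{-79} + \frac{101}{-72} \right)} = 9352 + 0 = 9352$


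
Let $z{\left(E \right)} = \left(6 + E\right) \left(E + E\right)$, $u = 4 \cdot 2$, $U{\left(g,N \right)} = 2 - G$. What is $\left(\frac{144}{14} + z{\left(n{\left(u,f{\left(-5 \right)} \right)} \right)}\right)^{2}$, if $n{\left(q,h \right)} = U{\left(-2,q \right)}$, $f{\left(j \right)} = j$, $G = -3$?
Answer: $\frac{708964}{49} \approx 14469.0$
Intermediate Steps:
$U{\left(g,N \right)} = 5$ ($U{\left(g,N \right)} = 2 - -3 = 2 + 3 = 5$)
$u = 8$
$n{\left(q,h \right)} = 5$
$z{\left(E \right)} = 2 E \left(6 + E\right)$ ($z{\left(E \right)} = \left(6 + E\right) 2 E = 2 E \left(6 + E\right)$)
$\left(\frac{144}{14} + z{\left(n{\left(u,f{\left(-5 \right)} \right)} \right)}\right)^{2} = \left(\frac{144}{14} + 2 \cdot 5 \left(6 + 5\right)\right)^{2} = \left(144 \cdot \frac{1}{14} + 2 \cdot 5 \cdot 11\right)^{2} = \left(\frac{72}{7} + 110\right)^{2} = \left(\frac{842}{7}\right)^{2} = \frac{708964}{49}$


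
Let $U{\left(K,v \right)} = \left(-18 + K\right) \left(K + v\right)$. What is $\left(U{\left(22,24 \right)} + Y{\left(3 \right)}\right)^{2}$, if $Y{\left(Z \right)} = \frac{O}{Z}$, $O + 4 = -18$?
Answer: $\frac{280900}{9} \approx 31211.0$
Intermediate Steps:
$O = -22$ ($O = -4 - 18 = -22$)
$Y{\left(Z \right)} = - \frac{22}{Z}$
$\left(U{\left(22,24 \right)} + Y{\left(3 \right)}\right)^{2} = \left(\left(22^{2} - 396 - 432 + 22 \cdot 24\right) - \frac{22}{3}\right)^{2} = \left(\left(484 - 396 - 432 + 528\right) - \frac{22}{3}\right)^{2} = \left(184 - \frac{22}{3}\right)^{2} = \left(\frac{530}{3}\right)^{2} = \frac{280900}{9}$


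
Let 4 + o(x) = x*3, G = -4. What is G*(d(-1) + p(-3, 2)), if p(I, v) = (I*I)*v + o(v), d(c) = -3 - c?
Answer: -72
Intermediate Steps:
o(x) = -4 + 3*x (o(x) = -4 + x*3 = -4 + 3*x)
p(I, v) = -4 + 3*v + v*I² (p(I, v) = (I*I)*v + (-4 + 3*v) = I²*v + (-4 + 3*v) = v*I² + (-4 + 3*v) = -4 + 3*v + v*I²)
G*(d(-1) + p(-3, 2)) = -4*((-3 - 1*(-1)) + (-4 + 3*2 + 2*(-3)²)) = -4*((-3 + 1) + (-4 + 6 + 2*9)) = -4*(-2 + (-4 + 6 + 18)) = -4*(-2 + 20) = -4*18 = -72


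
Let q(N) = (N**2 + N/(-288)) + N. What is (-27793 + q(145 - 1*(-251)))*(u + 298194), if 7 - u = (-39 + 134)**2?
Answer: 37424471127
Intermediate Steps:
u = -9018 (u = 7 - (-39 + 134)**2 = 7 - 1*95**2 = 7 - 1*9025 = 7 - 9025 = -9018)
q(N) = N**2 + 287*N/288 (q(N) = (N**2 - N/288) + N = N**2 + 287*N/288)
(-27793 + q(145 - 1*(-251)))*(u + 298194) = (-27793 + (145 - 1*(-251))*(287 + 288*(145 - 1*(-251)))/288)*(-9018 + 298194) = (-27793 + (145 + 251)*(287 + 288*(145 + 251))/288)*289176 = (-27793 + (1/288)*396*(287 + 288*396))*289176 = (-27793 + (1/288)*396*(287 + 114048))*289176 = (-27793 + (1/288)*396*114335)*289176 = (-27793 + 1257685/8)*289176 = (1035341/8)*289176 = 37424471127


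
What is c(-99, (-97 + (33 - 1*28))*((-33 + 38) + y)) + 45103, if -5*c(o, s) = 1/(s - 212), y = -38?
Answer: 636854359/14120 ≈ 45103.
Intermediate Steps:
c(o, s) = -1/(5*(-212 + s)) (c(o, s) = -1/(5*(s - 212)) = -1/(5*(-212 + s)))
c(-99, (-97 + (33 - 1*28))*((-33 + 38) + y)) + 45103 = -1/(-1060 + 5*((-97 + (33 - 1*28))*((-33 + 38) - 38))) + 45103 = -1/(-1060 + 5*((-97 + (33 - 28))*(5 - 38))) + 45103 = -1/(-1060 + 5*((-97 + 5)*(-33))) + 45103 = -1/(-1060 + 5*(-92*(-33))) + 45103 = -1/(-1060 + 5*3036) + 45103 = -1/(-1060 + 15180) + 45103 = -1/14120 + 45103 = 636854359/14120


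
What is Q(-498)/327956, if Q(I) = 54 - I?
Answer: 138/81989 ≈ 0.0016832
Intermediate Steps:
Q(-498)/327956 = (54 - 1*(-498))/327956 = (54 + 498)*(1/327956) = 552*(1/327956) = 138/81989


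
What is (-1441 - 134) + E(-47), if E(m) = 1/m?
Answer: -74026/47 ≈ -1575.0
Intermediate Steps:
(-1441 - 134) + E(-47) = (-1441 - 134) + 1/(-47) = -1575 - 1/47 = -74026/47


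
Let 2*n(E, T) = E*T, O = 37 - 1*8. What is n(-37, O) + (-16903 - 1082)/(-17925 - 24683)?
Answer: -22841207/42608 ≈ -536.08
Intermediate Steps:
O = 29 (O = 37 - 8 = 29)
n(E, T) = E*T/2 (n(E, T) = (E*T)/2 = E*T/2)
n(-37, O) + (-16903 - 1082)/(-17925 - 24683) = (1/2)*(-37)*29 + (-16903 - 1082)/(-17925 - 24683) = -1073/2 - 17985/(-42608) = -1073/2 - 17985*(-1/42608) = -1073/2 + 17985/42608 = -22841207/42608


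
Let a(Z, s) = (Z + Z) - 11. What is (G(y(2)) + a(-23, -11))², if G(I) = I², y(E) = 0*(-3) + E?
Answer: 2809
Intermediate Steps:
a(Z, s) = -11 + 2*Z (a(Z, s) = 2*Z - 11 = -11 + 2*Z)
y(E) = E (y(E) = 0 + E = E)
(G(y(2)) + a(-23, -11))² = (2² + (-11 + 2*(-23)))² = (4 + (-11 - 46))² = (4 - 57)² = (-53)² = 2809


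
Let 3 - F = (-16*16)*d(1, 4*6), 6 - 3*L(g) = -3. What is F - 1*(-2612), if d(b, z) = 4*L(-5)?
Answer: 5687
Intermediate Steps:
L(g) = 3 (L(g) = 2 - ⅓*(-3) = 2 + 1 = 3)
d(b, z) = 12 (d(b, z) = 4*3 = 12)
F = 3075 (F = 3 - (-16*16)*12 = 3 - (-256)*12 = 3 - 1*(-3072) = 3 + 3072 = 3075)
F - 1*(-2612) = 3075 - 1*(-2612) = 3075 + 2612 = 5687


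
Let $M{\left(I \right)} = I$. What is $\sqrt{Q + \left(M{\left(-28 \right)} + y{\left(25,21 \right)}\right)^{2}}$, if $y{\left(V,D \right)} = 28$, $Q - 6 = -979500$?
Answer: $i \sqrt{979494} \approx 989.69 i$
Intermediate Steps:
$Q = -979494$ ($Q = 6 - 979500 = -979494$)
$\sqrt{Q + \left(M{\left(-28 \right)} + y{\left(25,21 \right)}\right)^{2}} = \sqrt{-979494 + \left(-28 + 28\right)^{2}} = \sqrt{-979494 + 0^{2}} = \sqrt{-979494 + 0} = \sqrt{-979494} = i \sqrt{979494}$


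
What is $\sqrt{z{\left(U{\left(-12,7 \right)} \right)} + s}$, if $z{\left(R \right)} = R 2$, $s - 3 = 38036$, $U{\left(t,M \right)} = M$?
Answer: $\sqrt{38053} \approx 195.07$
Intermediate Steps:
$s = 38039$ ($s = 3 + 38036 = 38039$)
$z{\left(R \right)} = 2 R$
$\sqrt{z{\left(U{\left(-12,7 \right)} \right)} + s} = \sqrt{2 \cdot 7 + 38039} = \sqrt{14 + 38039} = \sqrt{38053}$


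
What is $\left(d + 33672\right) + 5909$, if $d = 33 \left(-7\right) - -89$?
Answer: $39439$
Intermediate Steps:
$d = -142$ ($d = -231 + 89 = -142$)
$\left(d + 33672\right) + 5909 = \left(-142 + 33672\right) + 5909 = 33530 + 5909 = 39439$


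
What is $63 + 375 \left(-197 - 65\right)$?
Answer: $-98187$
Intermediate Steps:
$63 + 375 \left(-197 - 65\right) = 63 + 375 \left(-262\right) = 63 - 98250 = -98187$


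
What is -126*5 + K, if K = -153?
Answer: -783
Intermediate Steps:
-126*5 + K = -126*5 - 153 = -630 - 153 = -783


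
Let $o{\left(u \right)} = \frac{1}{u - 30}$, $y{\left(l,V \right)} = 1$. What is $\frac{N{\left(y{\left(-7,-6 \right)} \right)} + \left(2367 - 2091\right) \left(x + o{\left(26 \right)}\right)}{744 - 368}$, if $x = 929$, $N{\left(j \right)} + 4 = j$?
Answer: $\frac{64083}{94} \approx 681.73$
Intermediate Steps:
$N{\left(j \right)} = -4 + j$
$o{\left(u \right)} = \frac{1}{-30 + u}$
$\frac{N{\left(y{\left(-7,-6 \right)} \right)} + \left(2367 - 2091\right) \left(x + o{\left(26 \right)}\right)}{744 - 368} = \frac{\left(-4 + 1\right) + \left(2367 - 2091\right) \left(929 + \frac{1}{-30 + 26}\right)}{744 - 368} = \frac{-3 + 276 \left(929 + \frac{1}{-4}\right)}{376} = \left(-3 + 276 \left(929 - \frac{1}{4}\right)\right) \frac{1}{376} = \left(-3 + 276 \cdot \frac{3715}{4}\right) \frac{1}{376} = \left(-3 + 256335\right) \frac{1}{376} = 256332 \cdot \frac{1}{376} = \frac{64083}{94}$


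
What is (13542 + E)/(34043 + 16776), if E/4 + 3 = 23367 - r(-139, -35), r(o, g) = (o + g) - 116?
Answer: 108158/50819 ≈ 2.1283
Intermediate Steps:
r(o, g) = -116 + g + o (r(o, g) = (g + o) - 116 = -116 + g + o)
E = 94616 (E = -12 + 4*(23367 - (-116 - 35 - 139)) = -12 + 4*(23367 - 1*(-290)) = -12 + 4*(23367 + 290) = -12 + 4*23657 = -12 + 94628 = 94616)
(13542 + E)/(34043 + 16776) = (13542 + 94616)/(34043 + 16776) = 108158/50819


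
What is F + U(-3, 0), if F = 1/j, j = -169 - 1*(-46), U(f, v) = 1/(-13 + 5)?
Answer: -131/984 ≈ -0.13313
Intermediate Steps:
U(f, v) = -⅛ (U(f, v) = 1/(-8) = -⅛)
j = -123 (j = -169 + 46 = -123)
F = -1/123 (F = 1/(-123) = -1/123 ≈ -0.0081301)
F + U(-3, 0) = -1/123 - ⅛ = -131/984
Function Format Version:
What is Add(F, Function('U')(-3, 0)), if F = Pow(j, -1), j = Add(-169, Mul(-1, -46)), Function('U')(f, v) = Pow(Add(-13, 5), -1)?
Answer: Rational(-131, 984) ≈ -0.13313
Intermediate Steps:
Function('U')(f, v) = Rational(-1, 8) (Function('U')(f, v) = Pow(-8, -1) = Rational(-1, 8))
j = -123 (j = Add(-169, 46) = -123)
F = Rational(-1, 123) (F = Pow(-123, -1) = Rational(-1, 123) ≈ -0.0081301)
Add(F, Function('U')(-3, 0)) = Add(Rational(-1, 123), Rational(-1, 8)) = Rational(-131, 984)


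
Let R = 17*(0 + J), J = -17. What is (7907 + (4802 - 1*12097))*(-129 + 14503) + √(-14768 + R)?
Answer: 8796888 + 3*I*√1673 ≈ 8.7969e+6 + 122.71*I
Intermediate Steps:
R = -289 (R = 17*(0 - 17) = 17*(-17) = -289)
(7907 + (4802 - 1*12097))*(-129 + 14503) + √(-14768 + R) = (7907 + (4802 - 1*12097))*(-129 + 14503) + √(-14768 - 289) = (7907 + (4802 - 12097))*14374 + √(-15057) = (7907 - 7295)*14374 + 3*I*√1673 = 612*14374 + 3*I*√1673 = 8796888 + 3*I*√1673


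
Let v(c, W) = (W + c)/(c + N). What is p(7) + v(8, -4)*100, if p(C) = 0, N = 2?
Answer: 40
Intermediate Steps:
v(c, W) = (W + c)/(2 + c) (v(c, W) = (W + c)/(c + 2) = (W + c)/(2 + c))
p(7) + v(8, -4)*100 = 0 + ((-4 + 8)/(2 + 8))*100 = 0 + (4/10)*100 = 0 + ((⅒)*4)*100 = 0 + (⅖)*100 = 0 + 40 = 40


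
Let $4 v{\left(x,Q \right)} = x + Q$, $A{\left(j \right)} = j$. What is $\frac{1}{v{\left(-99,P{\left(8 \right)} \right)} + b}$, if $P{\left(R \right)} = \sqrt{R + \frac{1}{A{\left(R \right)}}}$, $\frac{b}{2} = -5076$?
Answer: $- \frac{1302624}{13256478727} - \frac{8 \sqrt{130}}{13256478727} \approx -9.827 \cdot 10^{-5}$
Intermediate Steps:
$b = -10152$ ($b = 2 \left(-5076\right) = -10152$)
$P{\left(R \right)} = \sqrt{R + \frac{1}{R}}$
$v{\left(x,Q \right)} = \frac{Q}{4} + \frac{x}{4}$ ($v{\left(x,Q \right)} = \frac{x + Q}{4} = \frac{Q + x}{4} = \frac{Q}{4} + \frac{x}{4}$)
$\frac{1}{v{\left(-99,P{\left(8 \right)} \right)} + b} = \frac{1}{\left(\frac{\sqrt{8 + \frac{1}{8}}}{4} + \frac{1}{4} \left(-99\right)\right) - 10152} = \frac{1}{\left(\frac{\sqrt{8 + \frac{1}{8}}}{4} - \frac{99}{4}\right) - 10152} = \frac{1}{\left(\frac{\sqrt{\frac{65}{8}}}{4} - \frac{99}{4}\right) - 10152} = \frac{1}{\left(\frac{\frac{1}{4} \sqrt{130}}{4} - \frac{99}{4}\right) - 10152} = \frac{1}{\left(\frac{\sqrt{130}}{16} - \frac{99}{4}\right) - 10152} = \frac{1}{\left(- \frac{99}{4} + \frac{\sqrt{130}}{16}\right) - 10152} = \frac{1}{- \frac{40707}{4} + \frac{\sqrt{130}}{16}}$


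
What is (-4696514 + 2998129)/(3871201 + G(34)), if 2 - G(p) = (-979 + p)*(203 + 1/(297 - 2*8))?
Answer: -477246185/1141714623 ≈ -0.41801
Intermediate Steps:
G(p) = 55846638/281 - 57044*p/281 (G(p) = 2 - (-979 + p)*(203 + 1/(297 - 2*8)) = 2 - (-979 + p)*(203 + 1/(297 - 16)) = 2 - (-979 + p)*(203 + 1/281) = 2 - (-979 + p)*57044/281 = 2 - (-55846076/281 + 57044*p/281) = 2 + (55846076/281 - 57044*p/281) = 55846638/281 - 57044*p/281)
(-4696514 + 2998129)/(3871201 + G(34)) = (-4696514 + 2998129)/(3871201 + (55846638/281 - 57044/281*34)) = -1698385/(3871201 + (55846638/281 - 1939496/281)) = -1698385/(3871201 + 53907142/281) = -1698385/1141714623/281 = -1698385*281/1141714623 = -477246185/1141714623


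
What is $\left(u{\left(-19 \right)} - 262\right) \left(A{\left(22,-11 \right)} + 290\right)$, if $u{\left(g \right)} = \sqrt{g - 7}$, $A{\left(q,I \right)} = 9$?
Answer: $-78338 + 299 i \sqrt{26} \approx -78338.0 + 1524.6 i$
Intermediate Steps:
$u{\left(g \right)} = \sqrt{-7 + g}$
$\left(u{\left(-19 \right)} - 262\right) \left(A{\left(22,-11 \right)} + 290\right) = \left(\sqrt{-7 - 19} - 262\right) \left(9 + 290\right) = \left(\sqrt{-26} - 262\right) 299 = \left(i \sqrt{26} - 262\right) 299 = \left(-262 + i \sqrt{26}\right) 299 = -78338 + 299 i \sqrt{26}$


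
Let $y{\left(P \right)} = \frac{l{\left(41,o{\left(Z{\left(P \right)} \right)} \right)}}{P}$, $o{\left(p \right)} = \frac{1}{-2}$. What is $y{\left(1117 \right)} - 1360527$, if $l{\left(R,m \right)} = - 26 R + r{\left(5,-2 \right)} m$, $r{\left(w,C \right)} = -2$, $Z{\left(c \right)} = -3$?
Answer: $- \frac{1519709724}{1117} \approx -1.3605 \cdot 10^{6}$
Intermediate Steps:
$o{\left(p \right)} = - \frac{1}{2}$
$l{\left(R,m \right)} = - 26 R - 2 m$
$y{\left(P \right)} = - \frac{1065}{P}$ ($y{\left(P \right)} = \frac{\left(-26\right) 41 - -1}{P} = \frac{-1066 + 1}{P} = - \frac{1065}{P}$)
$y{\left(1117 \right)} - 1360527 = - \frac{1065}{1117} - 1360527 = - \frac{1519709724}{1117}$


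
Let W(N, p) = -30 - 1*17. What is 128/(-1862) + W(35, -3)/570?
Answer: -4223/27930 ≈ -0.15120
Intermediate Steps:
W(N, p) = -47 (W(N, p) = -30 - 17 = -47)
128/(-1862) + W(35, -3)/570 = 128/(-1862) - 47/570 = 128*(-1/1862) - 47*1/570 = -64/931 - 47/570 = -4223/27930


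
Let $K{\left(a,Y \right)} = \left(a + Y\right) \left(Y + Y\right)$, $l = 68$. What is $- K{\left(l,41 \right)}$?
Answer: $-8938$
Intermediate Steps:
$K{\left(a,Y \right)} = 2 Y \left(Y + a\right)$ ($K{\left(a,Y \right)} = \left(Y + a\right) 2 Y = 2 Y \left(Y + a\right)$)
$- K{\left(l,41 \right)} = - 2 \cdot 41 \left(41 + 68\right) = - 2 \cdot 41 \cdot 109 = \left(-1\right) 8938 = -8938$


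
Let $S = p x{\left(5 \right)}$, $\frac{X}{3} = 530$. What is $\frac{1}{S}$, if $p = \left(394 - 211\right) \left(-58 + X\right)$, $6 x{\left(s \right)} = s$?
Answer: $\frac{1}{233630} \approx 4.2803 \cdot 10^{-6}$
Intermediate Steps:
$X = 1590$ ($X = 3 \cdot 530 = 1590$)
$x{\left(s \right)} = \frac{s}{6}$
$p = 280356$ ($p = \left(394 - 211\right) \left(-58 + 1590\right) = 183 \cdot 1532 = 280356$)
$S = 233630$ ($S = 280356 \cdot \frac{1}{6} \cdot 5 = 280356 \cdot \frac{5}{6} = 233630$)
$\frac{1}{S} = \frac{1}{233630}$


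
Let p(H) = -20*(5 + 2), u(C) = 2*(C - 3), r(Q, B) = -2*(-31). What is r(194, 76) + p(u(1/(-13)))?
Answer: -78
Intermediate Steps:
r(Q, B) = 62
u(C) = -6 + 2*C (u(C) = 2*(-3 + C) = -6 + 2*C)
p(H) = -140 (p(H) = -20*7 = -140)
r(194, 76) + p(u(1/(-13))) = 62 - 140 = -78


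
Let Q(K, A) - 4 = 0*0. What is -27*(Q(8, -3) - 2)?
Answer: -54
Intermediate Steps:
Q(K, A) = 4 (Q(K, A) = 4 + 0*0 = 4 + 0 = 4)
-27*(Q(8, -3) - 2) = -27*(4 - 2) = -27*2 = -54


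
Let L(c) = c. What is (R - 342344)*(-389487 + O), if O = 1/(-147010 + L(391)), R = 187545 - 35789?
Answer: 10883755388598952/146619 ≈ 7.4232e+10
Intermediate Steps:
R = 151756
O = -1/146619 (O = 1/(-147010 + 391) = 1/(-146619) = -1/146619 ≈ -6.8204e-6)
(R - 342344)*(-389487 + O) = (151756 - 342344)*(-389487 - 1/146619) = -190588*(-57106194454/146619) = 10883755388598952/146619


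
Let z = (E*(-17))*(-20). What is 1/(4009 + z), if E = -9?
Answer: 1/949 ≈ 0.0010537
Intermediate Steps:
z = -3060 (z = -9*(-17)*(-20) = 153*(-20) = -3060)
1/(4009 + z) = 1/(4009 - 3060) = 1/949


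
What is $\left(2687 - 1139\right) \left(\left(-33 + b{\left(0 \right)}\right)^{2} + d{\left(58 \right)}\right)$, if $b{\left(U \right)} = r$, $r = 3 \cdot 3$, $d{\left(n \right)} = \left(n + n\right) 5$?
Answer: $1789488$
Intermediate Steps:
$d{\left(n \right)} = 10 n$ ($d{\left(n \right)} = 2 n 5 = 10 n$)
$r = 9$
$b{\left(U \right)} = 9$
$\left(2687 - 1139\right) \left(\left(-33 + b{\left(0 \right)}\right)^{2} + d{\left(58 \right)}\right) = \left(2687 - 1139\right) \left(\left(-33 + 9\right)^{2} + 10 \cdot 58\right) = 1548 \left(\left(-24\right)^{2} + 580\right) = 1548 \left(576 + 580\right) = 1548 \cdot 1156 = 1789488$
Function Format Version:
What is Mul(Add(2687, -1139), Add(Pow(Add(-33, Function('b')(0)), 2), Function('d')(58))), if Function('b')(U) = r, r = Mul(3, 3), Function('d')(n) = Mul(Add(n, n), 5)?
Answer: 1789488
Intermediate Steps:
Function('d')(n) = Mul(10, n) (Function('d')(n) = Mul(Mul(2, n), 5) = Mul(10, n))
r = 9
Function('b')(U) = 9
Mul(Add(2687, -1139), Add(Pow(Add(-33, Function('b')(0)), 2), Function('d')(58))) = Mul(Add(2687, -1139), Add(Pow(Add(-33, 9), 2), Mul(10, 58))) = Mul(1548, Add(Pow(-24, 2), 580)) = Mul(1548, Add(576, 580)) = Mul(1548, 1156) = 1789488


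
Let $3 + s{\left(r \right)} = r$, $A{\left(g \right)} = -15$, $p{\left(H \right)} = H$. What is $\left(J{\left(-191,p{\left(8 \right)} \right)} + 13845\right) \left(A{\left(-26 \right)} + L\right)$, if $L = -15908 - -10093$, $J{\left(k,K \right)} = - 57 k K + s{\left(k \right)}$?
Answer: $-587355010$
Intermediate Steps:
$s{\left(r \right)} = -3 + r$
$J{\left(k,K \right)} = -3 + k - 57 K k$ ($J{\left(k,K \right)} = - 57 k K + \left(-3 + k\right) = - 57 K k + \left(-3 + k\right) = -3 + k - 57 K k$)
$L = -5815$ ($L = -15908 + 10093 = -5815$)
$\left(J{\left(-191,p{\left(8 \right)} \right)} + 13845\right) \left(A{\left(-26 \right)} + L\right) = \left(\left(-3 - 191 - 456 \left(-191\right)\right) + 13845\right) \left(-15 - 5815\right) = \left(\left(-3 - 191 + 87096\right) + 13845\right) \left(-5830\right) = \left(86902 + 13845\right) \left(-5830\right) = 100747 \left(-5830\right) = -587355010$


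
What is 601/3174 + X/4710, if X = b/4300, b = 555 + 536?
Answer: 2029252639/10713837000 ≈ 0.18940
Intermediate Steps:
b = 1091
X = 1091/4300 ≈ 0.25372
601/3174 + X/4710 = 601/3174 + (1091/4300)/4710 = 601*(1/3174) + (1091/4300)*(1/4710) = 601/3174 + 1091/20253000 = 2029252639/10713837000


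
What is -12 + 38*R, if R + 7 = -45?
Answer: -1988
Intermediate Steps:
R = -52 (R = -7 - 45 = -52)
-12 + 38*R = -12 + 38*(-52) = -12 - 1976 = -1988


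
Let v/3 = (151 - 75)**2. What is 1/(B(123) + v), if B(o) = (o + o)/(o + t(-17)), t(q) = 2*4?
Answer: 131/2270214 ≈ 5.7704e-5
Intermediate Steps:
t(q) = 8
v = 17328 (v = 3*(151 - 75)**2 = 3*76**2 = 3*5776 = 17328)
B(o) = 2*o/(8 + o) (B(o) = (o + o)/(o + 8) = (2*o)/(8 + o) = 2*o/(8 + o))
1/(B(123) + v) = 1/(2*123/(8 + 123) + 17328) = 1/(2*123/131 + 17328) = 1/(2*123*(1/131) + 17328) = 1/(246/131 + 17328) = 1/(2270214/131) = 131/2270214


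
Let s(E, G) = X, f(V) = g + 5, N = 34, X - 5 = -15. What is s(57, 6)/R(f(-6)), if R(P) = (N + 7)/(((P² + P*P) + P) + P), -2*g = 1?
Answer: -495/41 ≈ -12.073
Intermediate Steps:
g = -½ (g = -½*1 = -½ ≈ -0.50000)
X = -10 (X = 5 - 15 = -10)
f(V) = 9/2 (f(V) = -½ + 5 = 9/2)
s(E, G) = -10
R(P) = 41/(2*P + 2*P²) (R(P) = (34 + 7)/(((P² + P*P) + P) + P) = 41/(((P² + P²) + P) + P) = 41/((2*P² + P) + P) = 41/((P + 2*P²) + P) = 41/(2*P + 2*P²))
s(57, 6)/R(f(-6)) = -10/(41/(2*(9/2)*(1 + 9/2))) = -10/((41/2)*(2/9)/(11/2)) = -10/((41/2)*(2/9)*(2/11)) = -10/82/99 = -10*99/82 = -495/41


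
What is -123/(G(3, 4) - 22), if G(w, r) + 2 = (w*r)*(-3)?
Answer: 41/20 ≈ 2.0500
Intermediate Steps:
G(w, r) = -2 - 3*r*w (G(w, r) = -2 + (w*r)*(-3) = -2 + (r*w)*(-3) = -2 - 3*r*w)
-123/(G(3, 4) - 22) = -123/((-2 - 3*4*3) - 22) = -123/((-2 - 36) - 22) = -123/(-38 - 22) = -123/(-60) = -1/60*(-123) = 41/20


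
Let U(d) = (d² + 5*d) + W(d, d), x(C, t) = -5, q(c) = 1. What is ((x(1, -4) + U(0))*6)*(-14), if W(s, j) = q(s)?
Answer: 336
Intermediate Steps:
W(s, j) = 1
U(d) = 1 + d² + 5*d (U(d) = (d² + 5*d) + 1 = 1 + d² + 5*d)
((x(1, -4) + U(0))*6)*(-14) = ((-5 + (1 + 0² + 5*0))*6)*(-14) = ((-5 + (1 + 0 + 0))*6)*(-14) = ((-5 + 1)*6)*(-14) = -4*6*(-14) = -24*(-14) = 336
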